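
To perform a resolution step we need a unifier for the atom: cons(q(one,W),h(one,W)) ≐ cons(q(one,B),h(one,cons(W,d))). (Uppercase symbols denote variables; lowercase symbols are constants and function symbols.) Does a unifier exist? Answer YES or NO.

NO

Decompose cons/2: q(one,W) ≐ q(one,B),  h(one,W) ≐ h(one,cons(W,d)).
Decompose q/2: one ≐ one,  W ≐ B.
Delete trivial equation one ≐ one.
Bind W := B; substituting into the remaining equation gives: h(one,B) ≐ h(one,cons(B,d)).
Decompose h/2: one ≐ one,  B ≐ cons(B,d).
Delete trivial equation one ≐ one.
Occurs check fails: B occurs in cons(B,d); the equation B ≐ cons(B,d) has no finite solution.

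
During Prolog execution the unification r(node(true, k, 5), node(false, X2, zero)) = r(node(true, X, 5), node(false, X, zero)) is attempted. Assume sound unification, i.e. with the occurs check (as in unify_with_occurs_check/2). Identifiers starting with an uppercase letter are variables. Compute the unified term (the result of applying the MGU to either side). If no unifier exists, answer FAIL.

r(node(true, k, 5), node(false, k, zero))

Decompose r/2: node(true, k, 5) = node(true, X, 5),  node(false, X2, zero) = node(false, X, zero).
Decompose node/3: true = true,  k = X,  5 = 5.
Delete trivial equation true = true.
Bind X := k; substituting into the one remaining equation that mentions X gives: node(false, X2, zero) = node(false, k, zero).
Delete trivial equation 5 = 5.
Decompose node/3: false = false,  X2 = k,  zero = zero.
Delete trivial equation false = false.
Bind X2 := k; no other remaining equation mentions X2.
Delete trivial equation zero = zero.
Applying the MGU to either side gives r(node(true, k, 5), node(false, k, zero)).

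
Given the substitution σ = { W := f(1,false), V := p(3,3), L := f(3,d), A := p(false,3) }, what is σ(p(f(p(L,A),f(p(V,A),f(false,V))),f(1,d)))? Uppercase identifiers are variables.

p(f(p(f(3,d),p(false,3)),f(p(p(3,3),p(false,3)),f(false,p(3,3)))),f(1,d))

Replace each occurrence of V with p(3,3).
Replace each occurrence of L with f(3,d).
Replace each occurrence of A with p(false,3).
Result: p(f(p(f(3,d),p(false,3)),f(p(p(3,3),p(false,3)),f(false,p(3,3)))),f(1,d)).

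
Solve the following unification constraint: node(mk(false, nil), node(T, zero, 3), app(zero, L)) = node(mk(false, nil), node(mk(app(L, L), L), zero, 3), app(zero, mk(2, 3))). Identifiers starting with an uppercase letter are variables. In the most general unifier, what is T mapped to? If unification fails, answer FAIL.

Decompose node/3: mk(false, nil) = mk(false, nil),  node(T, zero, 3) = node(mk(app(L, L), L), zero, 3),  app(zero, L) = app(zero, mk(2, 3)).
Delete trivial equation mk(false, nil) = mk(false, nil).
Decompose node/3: T = mk(app(L, L), L),  zero = zero,  3 = 3.
Bind T := mk(app(L, L), L); no other remaining equation mentions T.
Delete trivial equation zero = zero.
Delete trivial equation 3 = 3.
Decompose app/2: zero = zero,  L = mk(2, 3).
Delete trivial equation zero = zero.
Bind L := mk(2, 3). Substituting into the earlier binding gives T := mk(app(mk(2, 3), mk(2, 3)), mk(2, 3)).
MGU = { T := mk(app(mk(2, 3), mk(2, 3)), mk(2, 3)), L := mk(2, 3) }, so T := mk(app(mk(2, 3), mk(2, 3)), mk(2, 3)).

mk(app(mk(2, 3), mk(2, 3)), mk(2, 3))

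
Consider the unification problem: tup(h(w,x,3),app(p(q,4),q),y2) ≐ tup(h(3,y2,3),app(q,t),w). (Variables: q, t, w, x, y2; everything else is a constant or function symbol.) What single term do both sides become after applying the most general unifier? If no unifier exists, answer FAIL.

Decompose tup/3: h(w,x,3) ≐ h(3,y2,3),  app(p(q,4),q) ≐ app(q,t),  y2 ≐ w.
Decompose h/3: w ≐ 3,  x ≐ y2,  3 ≐ 3.
Bind w := 3; substituting into the one remaining equation that mentions w gives: y2 ≐ 3.
Bind x := y2; no other remaining equation mentions x.
Delete trivial equation 3 ≐ 3.
Decompose app/2: p(q,4) ≐ q,  q ≐ t.
Occurs check fails: q occurs in p(q,4); the equation q ≐ p(q,4) has no finite solution.

FAIL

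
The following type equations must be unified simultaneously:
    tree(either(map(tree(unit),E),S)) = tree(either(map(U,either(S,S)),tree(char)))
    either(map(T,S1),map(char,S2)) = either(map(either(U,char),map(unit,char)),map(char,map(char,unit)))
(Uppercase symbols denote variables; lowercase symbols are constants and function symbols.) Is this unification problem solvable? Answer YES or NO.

Decompose tree/1: either(map(tree(unit),E),S) = either(map(U,either(S,S)),tree(char)).
Decompose either/2: map(tree(unit),E) = map(U,either(S,S)),  S = tree(char).
Decompose map/2: tree(unit) = U,  E = either(S,S).
Bind U := tree(unit); substituting into the one remaining equation that mentions U gives: either(map(T,S1),map(char,S2)) = either(map(either(tree(unit),char),map(unit,char)),map(char,map(char,unit))).
Bind E := either(S,S); no other remaining equation mentions E.
Bind S := tree(char); no other remaining equation mentions S. Substituting into the earlier binding gives E := either(tree(char),tree(char)).
Decompose either/2: map(T,S1) = map(either(tree(unit),char),map(unit,char)),  map(char,S2) = map(char,map(char,unit)).
Decompose map/2: T = either(tree(unit),char),  S1 = map(unit,char).
Bind T := either(tree(unit),char); no other remaining equation mentions T.
Bind S1 := map(unit,char); no other remaining equation mentions S1.
Decompose map/2: char = char,  S2 = map(char,unit).
Delete trivial equation char = char.
Bind S2 := map(char,unit).
No equations remain and no clash or occurs-check failure arose, so a unifier exists.

YES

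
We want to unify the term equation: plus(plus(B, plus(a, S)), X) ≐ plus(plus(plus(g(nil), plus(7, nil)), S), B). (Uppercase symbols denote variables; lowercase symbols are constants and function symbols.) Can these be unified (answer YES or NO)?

Decompose plus/2: plus(B, plus(a, S)) ≐ plus(plus(g(nil), plus(7, nil)), S),  X ≐ B.
Decompose plus/2: B ≐ plus(g(nil), plus(7, nil)),  plus(a, S) ≐ S.
Bind B := plus(g(nil), plus(7, nil)); substituting into the one remaining equation that mentions B gives: X ≐ plus(g(nil), plus(7, nil)).
Occurs check fails: S occurs in plus(a, S); the equation S ≐ plus(a, S) has no finite solution.

NO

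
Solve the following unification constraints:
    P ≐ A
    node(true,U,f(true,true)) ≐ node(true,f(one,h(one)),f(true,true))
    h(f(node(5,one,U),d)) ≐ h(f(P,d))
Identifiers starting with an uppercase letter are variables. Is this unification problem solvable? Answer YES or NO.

Bind P := A; substituting into the one remaining equation that mentions P gives: h(f(node(5,one,U),d)) ≐ h(f(A,d)).
Decompose node/3: true ≐ true,  U ≐ f(one,h(one)),  f(true,true) ≐ f(true,true).
Delete trivial equation true ≐ true.
Bind U := f(one,h(one)); substituting into the one remaining equation that mentions U gives: h(f(node(5,one,f(one,h(one))),d)) ≐ h(f(A,d)).
Delete trivial equation f(true,true) ≐ f(true,true).
Decompose h/1: f(node(5,one,f(one,h(one))),d) ≐ f(A,d).
Decompose f/2: node(5,one,f(one,h(one))) ≐ A,  d ≐ d.
Bind A := node(5,one,f(one,h(one))); no other remaining equation mentions A. Substituting into the earlier binding gives P := node(5,one,f(one,h(one))).
Delete trivial equation d ≐ d.
No equations remain and no clash or occurs-check failure arose, so a unifier exists.

YES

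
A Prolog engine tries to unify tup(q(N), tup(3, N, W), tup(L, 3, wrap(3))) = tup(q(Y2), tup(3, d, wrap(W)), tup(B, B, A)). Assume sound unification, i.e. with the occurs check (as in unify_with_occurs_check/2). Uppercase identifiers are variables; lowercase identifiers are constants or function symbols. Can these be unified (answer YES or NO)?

NO

Decompose tup/3: q(N) = q(Y2),  tup(3, N, W) = tup(3, d, wrap(W)),  tup(L, 3, wrap(3)) = tup(B, B, A).
Decompose q/1: N = Y2.
Bind N := Y2; substituting into the one remaining equation that mentions N gives: tup(3, Y2, W) = tup(3, d, wrap(W)).
Decompose tup/3: 3 = 3,  Y2 = d,  W = wrap(W).
Delete trivial equation 3 = 3.
Bind Y2 := d; no other remaining equation mentions Y2. Substituting into the earlier binding gives N := d.
Occurs check fails: W occurs in wrap(W); the equation W = wrap(W) has no finite solution.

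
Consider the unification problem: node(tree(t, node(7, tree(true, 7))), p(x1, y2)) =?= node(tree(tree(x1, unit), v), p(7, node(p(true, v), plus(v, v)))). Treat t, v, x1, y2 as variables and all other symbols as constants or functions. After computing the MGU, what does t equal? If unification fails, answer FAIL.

Decompose node/2: tree(t, node(7, tree(true, 7))) =?= tree(tree(x1, unit), v),  p(x1, y2) =?= p(7, node(p(true, v), plus(v, v))).
Decompose tree/2: t =?= tree(x1, unit),  node(7, tree(true, 7)) =?= v.
Bind t := tree(x1, unit); no other remaining equation mentions t.
Bind v := node(7, tree(true, 7)); substituting into the remaining equation gives: p(x1, y2) =?= p(7, node(p(true, node(7, tree(true, 7))), plus(node(7, tree(true, 7)), node(7, tree(true, 7))))).
Decompose p/2: x1 =?= 7,  y2 =?= node(p(true, node(7, tree(true, 7))), plus(node(7, tree(true, 7)), node(7, tree(true, 7)))).
Bind x1 := 7; no other remaining equation mentions x1. Substituting into the earlier binding gives t := tree(7, unit).
Bind y2 := node(p(true, node(7, tree(true, 7))), plus(node(7, tree(true, 7)), node(7, tree(true, 7)))).
MGU = { t := tree(7, unit), v := node(7, tree(true, 7)), x1 := 7, y2 := node(p(true, node(7, tree(true, 7))), plus(node(7, tree(true, 7)), node(7, tree(true, 7)))) }, so t := tree(7, unit).

tree(7, unit)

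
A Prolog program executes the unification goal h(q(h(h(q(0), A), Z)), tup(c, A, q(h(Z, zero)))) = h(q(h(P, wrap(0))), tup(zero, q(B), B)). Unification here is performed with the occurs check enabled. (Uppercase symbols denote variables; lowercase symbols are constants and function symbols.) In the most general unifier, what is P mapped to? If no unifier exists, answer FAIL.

FAIL

Decompose h/2: q(h(h(q(0), A), Z)) = q(h(P, wrap(0))),  tup(c, A, q(h(Z, zero))) = tup(zero, q(B), B).
Decompose q/1: h(h(q(0), A), Z) = h(P, wrap(0)).
Decompose h/2: h(q(0), A) = P,  Z = wrap(0).
Bind P := h(q(0), A); no other remaining equation mentions P.
Bind Z := wrap(0); substituting into the remaining equation gives: tup(c, A, q(h(wrap(0), zero))) = tup(zero, q(B), B).
Decompose tup/3: c = zero,  A = q(B),  q(h(wrap(0), zero)) = B.
Clash: constants c and zero differ; no unifier exists.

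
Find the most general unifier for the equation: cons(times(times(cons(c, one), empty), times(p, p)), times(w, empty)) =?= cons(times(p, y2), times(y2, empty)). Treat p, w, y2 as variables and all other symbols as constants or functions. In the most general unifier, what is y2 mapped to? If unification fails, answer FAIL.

Decompose cons/2: times(times(cons(c, one), empty), times(p, p)) =?= times(p, y2),  times(w, empty) =?= times(y2, empty).
Decompose times/2: times(cons(c, one), empty) =?= p,  times(p, p) =?= y2.
Bind p := times(cons(c, one), empty); substituting into the one remaining equation that mentions p gives: times(times(cons(c, one), empty), times(cons(c, one), empty)) =?= y2.
Bind y2 := times(times(cons(c, one), empty), times(cons(c, one), empty)); substituting into the remaining equation gives: times(w, empty) =?= times(times(times(cons(c, one), empty), times(cons(c, one), empty)), empty).
Decompose times/2: w =?= times(times(cons(c, one), empty), times(cons(c, one), empty)),  empty =?= empty.
Bind w := times(times(cons(c, one), empty), times(cons(c, one), empty)); no other remaining equation mentions w.
Delete trivial equation empty =?= empty.
MGU = { p -> times(cons(c, one), empty), y2 -> times(times(cons(c, one), empty), times(cons(c, one), empty)), w -> times(times(cons(c, one), empty), times(cons(c, one), empty)) }, so y2 -> times(times(cons(c, one), empty), times(cons(c, one), empty)).

times(times(cons(c, one), empty), times(cons(c, one), empty))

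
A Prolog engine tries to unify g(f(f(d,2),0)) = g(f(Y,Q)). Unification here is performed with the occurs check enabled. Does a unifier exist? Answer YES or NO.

Decompose g/1: f(f(d,2),0) = f(Y,Q).
Decompose f/2: f(d,2) = Y,  0 = Q.
Bind Y := f(d,2); no other remaining equation mentions Y.
Bind Q := 0.
No equations remain and no clash or occurs-check failure arose, so a unifier exists.

YES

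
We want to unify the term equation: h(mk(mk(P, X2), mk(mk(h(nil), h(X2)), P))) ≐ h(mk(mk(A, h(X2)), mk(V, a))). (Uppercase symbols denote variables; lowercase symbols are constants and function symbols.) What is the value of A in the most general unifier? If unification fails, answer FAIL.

Decompose h/1: mk(mk(P, X2), mk(mk(h(nil), h(X2)), P)) ≐ mk(mk(A, h(X2)), mk(V, a)).
Decompose mk/2: mk(P, X2) ≐ mk(A, h(X2)),  mk(mk(h(nil), h(X2)), P) ≐ mk(V, a).
Decompose mk/2: P ≐ A,  X2 ≐ h(X2).
Bind P := A; substituting into the one remaining equation that mentions P gives: mk(mk(h(nil), h(X2)), A) ≐ mk(V, a).
Occurs check fails: X2 occurs in h(X2); the equation X2 ≐ h(X2) has no finite solution.

FAIL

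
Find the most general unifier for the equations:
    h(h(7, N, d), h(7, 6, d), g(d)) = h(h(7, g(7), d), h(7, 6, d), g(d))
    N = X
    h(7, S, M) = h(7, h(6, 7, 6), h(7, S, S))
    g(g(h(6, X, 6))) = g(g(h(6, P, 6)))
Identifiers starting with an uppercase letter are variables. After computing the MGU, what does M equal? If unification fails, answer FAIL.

Decompose h/3: h(7, N, d) = h(7, g(7), d),  h(7, 6, d) = h(7, 6, d),  g(d) = g(d).
Decompose h/3: 7 = 7,  N = g(7),  d = d.
Delete trivial equation 7 = 7.
Bind N := g(7); substituting into the one remaining equation that mentions N gives: g(7) = X.
Delete trivial equation d = d.
Delete trivial equation h(7, 6, d) = h(7, 6, d).
Delete trivial equation g(d) = g(d).
Bind X := g(7); substituting into the one remaining equation that mentions X gives: g(g(h(6, g(7), 6))) = g(g(h(6, P, 6))).
Decompose h/3: 7 = 7,  S = h(6, 7, 6),  M = h(7, S, S).
Delete trivial equation 7 = 7.
Bind S := h(6, 7, 6); substituting into the one remaining equation that mentions S gives: M = h(7, h(6, 7, 6), h(6, 7, 6)).
Bind M := h(7, h(6, 7, 6), h(6, 7, 6)); no other remaining equation mentions M.
Decompose g/1: g(h(6, g(7), 6)) = g(h(6, P, 6)).
Decompose g/1: h(6, g(7), 6) = h(6, P, 6).
Decompose h/3: 6 = 6,  g(7) = P,  6 = 6.
Delete trivial equation 6 = 6.
Bind P := g(7); no other remaining equation mentions P.
Delete trivial equation 6 = 6.
MGU = { N ↦ g(7), X ↦ g(7), S ↦ h(6, 7, 6), M ↦ h(7, h(6, 7, 6), h(6, 7, 6)), P ↦ g(7) }, so M ↦ h(7, h(6, 7, 6), h(6, 7, 6)).

h(7, h(6, 7, 6), h(6, 7, 6))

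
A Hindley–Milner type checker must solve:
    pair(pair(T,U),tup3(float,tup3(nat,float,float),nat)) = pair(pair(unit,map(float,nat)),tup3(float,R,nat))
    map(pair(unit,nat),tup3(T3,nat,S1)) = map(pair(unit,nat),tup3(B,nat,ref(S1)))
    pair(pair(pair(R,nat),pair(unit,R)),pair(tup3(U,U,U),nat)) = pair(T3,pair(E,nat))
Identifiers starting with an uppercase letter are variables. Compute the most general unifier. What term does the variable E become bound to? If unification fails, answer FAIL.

Decompose pair/2: pair(T,U) = pair(unit,map(float,nat)),  tup3(float,tup3(nat,float,float),nat) = tup3(float,R,nat).
Decompose pair/2: T = unit,  U = map(float,nat).
Bind T := unit; no other remaining equation mentions T.
Bind U := map(float,nat); substituting into the one remaining equation that mentions U gives: pair(pair(pair(R,nat),pair(unit,R)),pair(tup3(map(float,nat),map(float,nat),map(float,nat)),nat)) = pair(T3,pair(E,nat)).
Decompose tup3/3: float = float,  tup3(nat,float,float) = R,  nat = nat.
Delete trivial equation float = float.
Bind R := tup3(nat,float,float); substituting into the one remaining equation that mentions R gives: pair(pair(pair(tup3(nat,float,float),nat),pair(unit,tup3(nat,float,float))),pair(tup3(map(float,nat),map(float,nat),map(float,nat)),nat)) = pair(T3,pair(E,nat)).
Delete trivial equation nat = nat.
Decompose map/2: pair(unit,nat) = pair(unit,nat),  tup3(T3,nat,S1) = tup3(B,nat,ref(S1)).
Delete trivial equation pair(unit,nat) = pair(unit,nat).
Decompose tup3/3: T3 = B,  nat = nat,  S1 = ref(S1).
Bind T3 := B; substituting into the one remaining equation that mentions T3 gives: pair(pair(pair(tup3(nat,float,float),nat),pair(unit,tup3(nat,float,float))),pair(tup3(map(float,nat),map(float,nat),map(float,nat)),nat)) = pair(B,pair(E,nat)).
Delete trivial equation nat = nat.
Occurs check fails: S1 occurs in ref(S1); the equation S1 = ref(S1) has no finite solution.

FAIL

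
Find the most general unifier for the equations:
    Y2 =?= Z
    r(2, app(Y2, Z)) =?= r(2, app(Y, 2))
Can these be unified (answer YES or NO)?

Bind Y2 := Z; substituting into the remaining equation gives: r(2, app(Z, Z)) =?= r(2, app(Y, 2)).
Decompose r/2: 2 =?= 2,  app(Z, Z) =?= app(Y, 2).
Delete trivial equation 2 =?= 2.
Decompose app/2: Z =?= Y,  Z =?= 2.
Bind Z := Y; substituting into the remaining equation gives: Y =?= 2. Substituting into the earlier binding gives Y2 := Y.
Bind Y := 2. Substituting into the earlier bindings gives Y2 := 2, Z := 2.
No equations remain and no clash or occurs-check failure arose, so a unifier exists.

YES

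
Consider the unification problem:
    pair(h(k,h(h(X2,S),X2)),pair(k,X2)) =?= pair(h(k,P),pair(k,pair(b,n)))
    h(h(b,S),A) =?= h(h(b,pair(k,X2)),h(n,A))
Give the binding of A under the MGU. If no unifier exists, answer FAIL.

Decompose pair/2: h(k,h(h(X2,S),X2)) =?= h(k,P),  pair(k,X2) =?= pair(k,pair(b,n)).
Decompose h/2: k =?= k,  h(h(X2,S),X2) =?= P.
Delete trivial equation k =?= k.
Bind P := h(h(X2,S),X2); no other remaining equation mentions P.
Decompose pair/2: k =?= k,  X2 =?= pair(b,n).
Delete trivial equation k =?= k.
Bind X2 := pair(b,n); substituting into the remaining equation gives: h(h(b,S),A) =?= h(h(b,pair(k,pair(b,n))),h(n,A)). Substituting into the earlier binding gives P := h(h(pair(b,n),S),pair(b,n)).
Decompose h/2: h(b,S) =?= h(b,pair(k,pair(b,n))),  A =?= h(n,A).
Decompose h/2: b =?= b,  S =?= pair(k,pair(b,n)).
Delete trivial equation b =?= b.
Bind S := pair(k,pair(b,n)); no other remaining equation mentions S. Substituting into the earlier binding gives P := h(h(pair(b,n),pair(k,pair(b,n))),pair(b,n)).
Occurs check fails: A occurs in h(n,A); the equation A =?= h(n,A) has no finite solution.

FAIL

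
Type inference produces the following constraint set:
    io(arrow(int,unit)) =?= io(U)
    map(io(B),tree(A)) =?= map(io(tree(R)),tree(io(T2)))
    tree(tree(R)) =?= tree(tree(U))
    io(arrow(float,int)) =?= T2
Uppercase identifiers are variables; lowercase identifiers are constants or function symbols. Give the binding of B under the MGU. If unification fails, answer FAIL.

tree(arrow(int,unit))

Decompose io/1: arrow(int,unit) =?= U.
Bind U := arrow(int,unit); substituting into the one remaining equation that mentions U gives: tree(tree(R)) =?= tree(tree(arrow(int,unit))).
Decompose map/2: io(B) =?= io(tree(R)),  tree(A) =?= tree(io(T2)).
Decompose io/1: B =?= tree(R).
Bind B := tree(R); no other remaining equation mentions B.
Decompose tree/1: A =?= io(T2).
Bind A := io(T2); no other remaining equation mentions A.
Decompose tree/1: tree(R) =?= tree(arrow(int,unit)).
Decompose tree/1: R =?= arrow(int,unit).
Bind R := arrow(int,unit); no other remaining equation mentions R. Substituting into the earlier binding gives B := tree(arrow(int,unit)).
Bind T2 := io(arrow(float,int)). Substituting into the earlier binding gives A := io(io(arrow(float,int))).
MGU = { U := arrow(int,unit), B := tree(arrow(int,unit)), A := io(io(arrow(float,int))), R := arrow(int,unit), T2 := io(arrow(float,int)) }, so B := tree(arrow(int,unit)).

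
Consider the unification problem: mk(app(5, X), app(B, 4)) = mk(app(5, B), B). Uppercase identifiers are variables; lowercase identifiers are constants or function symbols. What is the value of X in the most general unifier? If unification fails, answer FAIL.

Decompose mk/2: app(5, X) = app(5, B),  app(B, 4) = B.
Decompose app/2: 5 = 5,  X = B.
Delete trivial equation 5 = 5.
Bind X := B; no other remaining equation mentions X.
Occurs check fails: B occurs in app(B, 4); the equation B = app(B, 4) has no finite solution.

FAIL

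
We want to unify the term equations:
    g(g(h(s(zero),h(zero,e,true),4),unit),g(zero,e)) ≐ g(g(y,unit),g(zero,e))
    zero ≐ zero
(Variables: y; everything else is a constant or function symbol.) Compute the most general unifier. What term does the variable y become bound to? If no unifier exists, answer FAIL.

Decompose g/2: g(h(s(zero),h(zero,e,true),4),unit) ≐ g(y,unit),  g(zero,e) ≐ g(zero,e).
Decompose g/2: h(s(zero),h(zero,e,true),4) ≐ y,  unit ≐ unit.
Bind y := h(s(zero),h(zero,e,true),4); no other remaining equation mentions y.
Delete trivial equation unit ≐ unit.
Delete trivial equation g(zero,e) ≐ g(zero,e).
Delete trivial equation zero ≐ zero.
MGU = { y ↦ h(s(zero),h(zero,e,true),4) }, so y ↦ h(s(zero),h(zero,e,true),4).

h(s(zero),h(zero,e,true),4)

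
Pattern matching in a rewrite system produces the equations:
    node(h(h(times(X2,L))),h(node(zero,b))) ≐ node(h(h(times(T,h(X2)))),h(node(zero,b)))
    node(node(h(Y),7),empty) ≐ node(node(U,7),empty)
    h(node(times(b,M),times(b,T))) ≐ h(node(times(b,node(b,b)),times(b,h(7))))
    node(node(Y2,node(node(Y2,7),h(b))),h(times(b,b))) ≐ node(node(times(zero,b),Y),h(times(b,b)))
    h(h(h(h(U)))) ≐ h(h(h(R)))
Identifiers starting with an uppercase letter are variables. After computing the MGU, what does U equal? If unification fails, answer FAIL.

h(node(node(times(zero,b),7),h(b)))

Decompose node/2: h(h(times(X2,L))) ≐ h(h(times(T,h(X2)))),  h(node(zero,b)) ≐ h(node(zero,b)).
Decompose h/1: h(times(X2,L)) ≐ h(times(T,h(X2))).
Decompose h/1: times(X2,L) ≐ times(T,h(X2)).
Decompose times/2: X2 ≐ T,  L ≐ h(X2).
Bind X2 := T; substituting into the one remaining equation that mentions X2 gives: L ≐ h(T).
Bind L := h(T); no other remaining equation mentions L.
Delete trivial equation h(node(zero,b)) ≐ h(node(zero,b)).
Decompose node/2: node(h(Y),7) ≐ node(U,7),  empty ≐ empty.
Decompose node/2: h(Y) ≐ U,  7 ≐ 7.
Bind U := h(Y); substituting into the one remaining equation that mentions U gives: h(h(h(h(h(Y))))) ≐ h(h(h(R))).
Delete trivial equation 7 ≐ 7.
Delete trivial equation empty ≐ empty.
Decompose h/1: node(times(b,M),times(b,T)) ≐ node(times(b,node(b,b)),times(b,h(7))).
Decompose node/2: times(b,M) ≐ times(b,node(b,b)),  times(b,T) ≐ times(b,h(7)).
Decompose times/2: b ≐ b,  M ≐ node(b,b).
Delete trivial equation b ≐ b.
Bind M := node(b,b); no other remaining equation mentions M.
Decompose times/2: b ≐ b,  T ≐ h(7).
Delete trivial equation b ≐ b.
Bind T := h(7); no other remaining equation mentions T. Substituting into the earlier bindings gives X2 := h(7), L := h(h(7)).
Decompose node/2: node(Y2,node(node(Y2,7),h(b))) ≐ node(times(zero,b),Y),  h(times(b,b)) ≐ h(times(b,b)).
Decompose node/2: Y2 ≐ times(zero,b),  node(node(Y2,7),h(b)) ≐ Y.
Bind Y2 := times(zero,b); substituting into the one remaining equation that mentions Y2 gives: node(node(times(zero,b),7),h(b)) ≐ Y.
Bind Y := node(node(times(zero,b),7),h(b)); substituting into the one remaining equation that mentions Y gives: h(h(h(h(h(node(node(times(zero,b),7),h(b))))))) ≐ h(h(h(R))). Substituting into the earlier binding gives U := h(node(node(times(zero,b),7),h(b))).
Delete trivial equation h(times(b,b)) ≐ h(times(b,b)).
Decompose h/1: h(h(h(h(node(node(times(zero,b),7),h(b)))))) ≐ h(h(R)).
Decompose h/1: h(h(h(node(node(times(zero,b),7),h(b))))) ≐ h(R).
Decompose h/1: h(h(node(node(times(zero,b),7),h(b)))) ≐ R.
Bind R := h(h(node(node(times(zero,b),7),h(b)))).
MGU = { X2 := h(7), L := h(h(7)), U := h(node(node(times(zero,b),7),h(b))), M := node(b,b), T := h(7), Y2 := times(zero,b), Y := node(node(times(zero,b),7),h(b)), R := h(h(node(node(times(zero,b),7),h(b)))) }, so U := h(node(node(times(zero,b),7),h(b))).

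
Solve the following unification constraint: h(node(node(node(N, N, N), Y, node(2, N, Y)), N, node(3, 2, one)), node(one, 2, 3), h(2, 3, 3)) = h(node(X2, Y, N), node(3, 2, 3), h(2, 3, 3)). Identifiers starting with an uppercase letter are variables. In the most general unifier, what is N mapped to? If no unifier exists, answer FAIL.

Decompose h/3: node(node(node(N, N, N), Y, node(2, N, Y)), N, node(3, 2, one)) = node(X2, Y, N),  node(one, 2, 3) = node(3, 2, 3),  h(2, 3, 3) = h(2, 3, 3).
Decompose node/3: node(node(N, N, N), Y, node(2, N, Y)) = X2,  N = Y,  node(3, 2, one) = N.
Bind X2 := node(node(N, N, N), Y, node(2, N, Y)); no other remaining equation mentions X2.
Bind N := Y; substituting into the one remaining equation that mentions N gives: node(3, 2, one) = Y. Substituting into the earlier binding gives X2 := node(node(Y, Y, Y), Y, node(2, Y, Y)).
Bind Y := node(3, 2, one); no other remaining equation mentions Y. Substituting into the earlier bindings gives X2 := node(node(node(3, 2, one), node(3, 2, one), node(3, 2, one)), node(3, 2, one), node(2, node(3, 2, one), node(3, 2, one))), N := node(3, 2, one).
Decompose node/3: one = 3,  2 = 2,  3 = 3.
Clash: constants one and 3 differ; no unifier exists.

FAIL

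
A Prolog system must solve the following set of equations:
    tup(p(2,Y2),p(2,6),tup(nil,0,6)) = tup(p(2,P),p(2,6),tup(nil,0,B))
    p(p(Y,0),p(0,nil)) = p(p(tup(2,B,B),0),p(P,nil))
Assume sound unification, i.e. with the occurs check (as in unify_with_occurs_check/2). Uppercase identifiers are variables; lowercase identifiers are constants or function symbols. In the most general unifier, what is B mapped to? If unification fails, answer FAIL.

6

Decompose tup/3: p(2,Y2) = p(2,P),  p(2,6) = p(2,6),  tup(nil,0,6) = tup(nil,0,B).
Decompose p/2: 2 = 2,  Y2 = P.
Delete trivial equation 2 = 2.
Bind Y2 := P; no other remaining equation mentions Y2.
Delete trivial equation p(2,6) = p(2,6).
Decompose tup/3: nil = nil,  0 = 0,  6 = B.
Delete trivial equation nil = nil.
Delete trivial equation 0 = 0.
Bind B := 6; substituting into the remaining equation gives: p(p(Y,0),p(0,nil)) = p(p(tup(2,6,6),0),p(P,nil)).
Decompose p/2: p(Y,0) = p(tup(2,6,6),0),  p(0,nil) = p(P,nil).
Decompose p/2: Y = tup(2,6,6),  0 = 0.
Bind Y := tup(2,6,6); no other remaining equation mentions Y.
Delete trivial equation 0 = 0.
Decompose p/2: 0 = P,  nil = nil.
Bind P := 0; no other remaining equation mentions P. Substituting into the earlier binding gives Y2 := 0.
Delete trivial equation nil = nil.
MGU = { Y2 -> 0, B -> 6, Y -> tup(2,6,6), P -> 0 }, so B -> 6.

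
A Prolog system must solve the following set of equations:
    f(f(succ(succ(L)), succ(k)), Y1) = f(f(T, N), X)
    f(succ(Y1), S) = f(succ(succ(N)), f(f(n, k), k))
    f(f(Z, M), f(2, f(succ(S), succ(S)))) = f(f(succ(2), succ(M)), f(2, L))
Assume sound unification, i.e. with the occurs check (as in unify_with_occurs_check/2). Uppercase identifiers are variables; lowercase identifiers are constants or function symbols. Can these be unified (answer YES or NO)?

NO

Decompose f/2: f(succ(succ(L)), succ(k)) = f(T, N),  Y1 = X.
Decompose f/2: succ(succ(L)) = T,  succ(k) = N.
Bind T := succ(succ(L)); no other remaining equation mentions T.
Bind N := succ(k); substituting into the one remaining equation that mentions N gives: f(succ(Y1), S) = f(succ(succ(succ(k))), f(f(n, k), k)).
Bind Y1 := X; substituting into the one remaining equation that mentions Y1 gives: f(succ(X), S) = f(succ(succ(succ(k))), f(f(n, k), k)).
Decompose f/2: succ(X) = succ(succ(succ(k))),  S = f(f(n, k), k).
Decompose succ/1: X = succ(succ(k)).
Bind X := succ(succ(k)); no other remaining equation mentions X. Substituting into the earlier binding gives Y1 := succ(succ(k)).
Bind S := f(f(n, k), k); substituting into the remaining equation gives: f(f(Z, M), f(2, f(succ(f(f(n, k), k)), succ(f(f(n, k), k))))) = f(f(succ(2), succ(M)), f(2, L)).
Decompose f/2: f(Z, M) = f(succ(2), succ(M)),  f(2, f(succ(f(f(n, k), k)), succ(f(f(n, k), k)))) = f(2, L).
Decompose f/2: Z = succ(2),  M = succ(M).
Bind Z := succ(2); no other remaining equation mentions Z.
Occurs check fails: M occurs in succ(M); the equation M = succ(M) has no finite solution.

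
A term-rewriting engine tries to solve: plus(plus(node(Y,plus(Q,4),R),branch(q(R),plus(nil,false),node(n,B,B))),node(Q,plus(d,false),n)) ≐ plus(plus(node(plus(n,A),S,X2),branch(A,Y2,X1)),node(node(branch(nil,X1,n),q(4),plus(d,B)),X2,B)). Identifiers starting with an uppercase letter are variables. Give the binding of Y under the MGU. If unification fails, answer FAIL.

Decompose plus/2: plus(node(Y,plus(Q,4),R),branch(q(R),plus(nil,false),node(n,B,B))) ≐ plus(node(plus(n,A),S,X2),branch(A,Y2,X1)),  node(Q,plus(d,false),n) ≐ node(node(branch(nil,X1,n),q(4),plus(d,B)),X2,B).
Decompose plus/2: node(Y,plus(Q,4),R) ≐ node(plus(n,A),S,X2),  branch(q(R),plus(nil,false),node(n,B,B)) ≐ branch(A,Y2,X1).
Decompose node/3: Y ≐ plus(n,A),  plus(Q,4) ≐ S,  R ≐ X2.
Bind Y := plus(n,A); no other remaining equation mentions Y.
Bind S := plus(Q,4); no other remaining equation mentions S.
Bind R := X2; substituting into the one remaining equation that mentions R gives: branch(q(X2),plus(nil,false),node(n,B,B)) ≐ branch(A,Y2,X1).
Decompose branch/3: q(X2) ≐ A,  plus(nil,false) ≐ Y2,  node(n,B,B) ≐ X1.
Bind A := q(X2); no other remaining equation mentions A. Substituting into the earlier binding gives Y := plus(n,q(X2)).
Bind Y2 := plus(nil,false); no other remaining equation mentions Y2.
Bind X1 := node(n,B,B); substituting into the remaining equation gives: node(Q,plus(d,false),n) ≐ node(node(branch(nil,node(n,B,B),n),q(4),plus(d,B)),X2,B).
Decompose node/3: Q ≐ node(branch(nil,node(n,B,B),n),q(4),plus(d,B)),  plus(d,false) ≐ X2,  n ≐ B.
Bind Q := node(branch(nil,node(n,B,B),n),q(4),plus(d,B)); no other remaining equation mentions Q. Substituting into the earlier binding gives S := plus(node(branch(nil,node(n,B,B),n),q(4),plus(d,B)),4).
Bind X2 := plus(d,false); no other remaining equation mentions X2. Substituting into the earlier bindings gives Y := plus(n,q(plus(d,false))), R := plus(d,false), A := q(plus(d,false)).
Bind B := n. Substituting into the earlier bindings gives S := plus(node(branch(nil,node(n,n,n),n),q(4),plus(d,n)),4), X1 := node(n,n,n), Q := node(branch(nil,node(n,n,n),n),q(4),plus(d,n)).
MGU = { Y -> plus(n,q(plus(d,false))), S -> plus(node(branch(nil,node(n,n,n),n),q(4),plus(d,n)),4), R -> plus(d,false), A -> q(plus(d,false)), Y2 -> plus(nil,false), X1 -> node(n,n,n), Q -> node(branch(nil,node(n,n,n),n),q(4),plus(d,n)), X2 -> plus(d,false), B -> n }, so Y -> plus(n,q(plus(d,false))).

plus(n,q(plus(d,false)))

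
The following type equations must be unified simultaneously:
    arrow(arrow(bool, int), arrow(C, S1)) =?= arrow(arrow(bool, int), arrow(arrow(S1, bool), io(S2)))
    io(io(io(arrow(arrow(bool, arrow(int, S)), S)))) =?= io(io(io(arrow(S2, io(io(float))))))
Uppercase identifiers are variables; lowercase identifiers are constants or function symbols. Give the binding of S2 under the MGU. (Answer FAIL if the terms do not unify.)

Decompose arrow/2: arrow(bool, int) =?= arrow(bool, int),  arrow(C, S1) =?= arrow(arrow(S1, bool), io(S2)).
Delete trivial equation arrow(bool, int) =?= arrow(bool, int).
Decompose arrow/2: C =?= arrow(S1, bool),  S1 =?= io(S2).
Bind C := arrow(S1, bool); no other remaining equation mentions C.
Bind S1 := io(S2); no other remaining equation mentions S1. Substituting into the earlier binding gives C := arrow(io(S2), bool).
Decompose io/1: io(io(arrow(arrow(bool, arrow(int, S)), S))) =?= io(io(arrow(S2, io(io(float))))).
Decompose io/1: io(arrow(arrow(bool, arrow(int, S)), S)) =?= io(arrow(S2, io(io(float)))).
Decompose io/1: arrow(arrow(bool, arrow(int, S)), S) =?= arrow(S2, io(io(float))).
Decompose arrow/2: arrow(bool, arrow(int, S)) =?= S2,  S =?= io(io(float)).
Bind S2 := arrow(bool, arrow(int, S)); no other remaining equation mentions S2. Substituting into the earlier bindings gives C := arrow(io(arrow(bool, arrow(int, S))), bool), S1 := io(arrow(bool, arrow(int, S))).
Bind S := io(io(float)). Substituting into the earlier bindings gives C := arrow(io(arrow(bool, arrow(int, io(io(float))))), bool), S1 := io(arrow(bool, arrow(int, io(io(float))))), S2 := arrow(bool, arrow(int, io(io(float)))).
MGU = { C := arrow(io(arrow(bool, arrow(int, io(io(float))))), bool), S1 := io(arrow(bool, arrow(int, io(io(float))))), S2 := arrow(bool, arrow(int, io(io(float)))), S := io(io(float)) }, so S2 := arrow(bool, arrow(int, io(io(float)))).

arrow(bool, arrow(int, io(io(float))))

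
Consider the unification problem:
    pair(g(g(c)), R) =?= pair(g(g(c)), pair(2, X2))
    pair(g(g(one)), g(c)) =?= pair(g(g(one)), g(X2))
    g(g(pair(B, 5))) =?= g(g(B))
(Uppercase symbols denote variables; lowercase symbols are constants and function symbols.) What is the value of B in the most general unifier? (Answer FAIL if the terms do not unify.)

Decompose pair/2: g(g(c)) =?= g(g(c)),  R =?= pair(2, X2).
Delete trivial equation g(g(c)) =?= g(g(c)).
Bind R := pair(2, X2); no other remaining equation mentions R.
Decompose pair/2: g(g(one)) =?= g(g(one)),  g(c) =?= g(X2).
Delete trivial equation g(g(one)) =?= g(g(one)).
Decompose g/1: c =?= X2.
Bind X2 := c; no other remaining equation mentions X2. Substituting into the earlier binding gives R := pair(2, c).
Decompose g/1: g(pair(B, 5)) =?= g(B).
Decompose g/1: pair(B, 5) =?= B.
Occurs check fails: B occurs in pair(B, 5); the equation B =?= pair(B, 5) has no finite solution.

FAIL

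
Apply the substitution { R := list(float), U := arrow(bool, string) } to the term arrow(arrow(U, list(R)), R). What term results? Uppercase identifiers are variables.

arrow(arrow(arrow(bool, string), list(list(float))), list(float))

Replace each occurrence of R with list(float).
Replace each occurrence of U with arrow(bool, string).
Result: arrow(arrow(arrow(bool, string), list(list(float))), list(float)).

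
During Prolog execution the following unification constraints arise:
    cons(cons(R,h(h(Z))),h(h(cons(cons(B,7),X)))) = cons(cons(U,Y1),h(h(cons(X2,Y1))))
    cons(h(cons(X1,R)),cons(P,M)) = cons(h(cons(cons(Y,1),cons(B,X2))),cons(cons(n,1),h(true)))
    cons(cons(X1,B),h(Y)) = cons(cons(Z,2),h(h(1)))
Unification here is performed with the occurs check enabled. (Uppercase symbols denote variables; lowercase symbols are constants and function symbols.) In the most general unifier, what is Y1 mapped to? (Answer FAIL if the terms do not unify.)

Decompose cons/2: cons(R,h(h(Z))) = cons(U,Y1),  h(h(cons(cons(B,7),X))) = h(h(cons(X2,Y1))).
Decompose cons/2: R = U,  h(h(Z)) = Y1.
Bind R := U; substituting into the one remaining equation that mentions R gives: cons(h(cons(X1,U)),cons(P,M)) = cons(h(cons(cons(Y,1),cons(B,X2))),cons(cons(n,1),h(true))).
Bind Y1 := h(h(Z)); substituting into the one remaining equation that mentions Y1 gives: h(h(cons(cons(B,7),X))) = h(h(cons(X2,h(h(Z))))).
Decompose h/1: h(cons(cons(B,7),X)) = h(cons(X2,h(h(Z)))).
Decompose h/1: cons(cons(B,7),X) = cons(X2,h(h(Z))).
Decompose cons/2: cons(B,7) = X2,  X = h(h(Z)).
Bind X2 := cons(B,7); substituting into the one remaining equation that mentions X2 gives: cons(h(cons(X1,U)),cons(P,M)) = cons(h(cons(cons(Y,1),cons(B,cons(B,7)))),cons(cons(n,1),h(true))).
Bind X := h(h(Z)); no other remaining equation mentions X.
Decompose cons/2: h(cons(X1,U)) = h(cons(cons(Y,1),cons(B,cons(B,7)))),  cons(P,M) = cons(cons(n,1),h(true)).
Decompose h/1: cons(X1,U) = cons(cons(Y,1),cons(B,cons(B,7))).
Decompose cons/2: X1 = cons(Y,1),  U = cons(B,cons(B,7)).
Bind X1 := cons(Y,1); substituting into the one remaining equation that mentions X1 gives: cons(cons(cons(Y,1),B),h(Y)) = cons(cons(Z,2),h(h(1))).
Bind U := cons(B,cons(B,7)); no other remaining equation mentions U. Substituting into the earlier binding gives R := cons(B,cons(B,7)).
Decompose cons/2: P = cons(n,1),  M = h(true).
Bind P := cons(n,1); no other remaining equation mentions P.
Bind M := h(true); no other remaining equation mentions M.
Decompose cons/2: cons(cons(Y,1),B) = cons(Z,2),  h(Y) = h(h(1)).
Decompose cons/2: cons(Y,1) = Z,  B = 2.
Bind Z := cons(Y,1); no other remaining equation mentions Z. Substituting into the earlier bindings gives Y1 := h(h(cons(Y,1))), X := h(h(cons(Y,1))).
Bind B := 2; no other remaining equation mentions B. Substituting into the earlier bindings gives R := cons(2,cons(2,7)), X2 := cons(2,7), U := cons(2,cons(2,7)).
Decompose h/1: Y = h(1).
Bind Y := h(1). Substituting into the earlier bindings gives Y1 := h(h(cons(h(1),1))), X := h(h(cons(h(1),1))), X1 := cons(h(1),1), Z := cons(h(1),1).
MGU = { R = cons(2,cons(2,7)), Y1 = h(h(cons(h(1),1))), X2 = cons(2,7), X = h(h(cons(h(1),1))), X1 = cons(h(1),1), U = cons(2,cons(2,7)), P = cons(n,1), M = h(true), Z = cons(h(1),1), B = 2, Y = h(1) }, so Y1 = h(h(cons(h(1),1))).

h(h(cons(h(1),1)))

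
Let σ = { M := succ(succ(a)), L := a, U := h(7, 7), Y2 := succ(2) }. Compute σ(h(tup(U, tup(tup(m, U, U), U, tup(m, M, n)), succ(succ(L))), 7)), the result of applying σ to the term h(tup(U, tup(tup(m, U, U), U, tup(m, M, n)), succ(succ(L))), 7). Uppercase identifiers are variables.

Replace each occurrence of M with succ(succ(a)).
Replace each occurrence of L with a.
Replace each occurrence of U with h(7, 7).
Result: h(tup(h(7, 7), tup(tup(m, h(7, 7), h(7, 7)), h(7, 7), tup(m, succ(succ(a)), n)), succ(succ(a))), 7).

h(tup(h(7, 7), tup(tup(m, h(7, 7), h(7, 7)), h(7, 7), tup(m, succ(succ(a)), n)), succ(succ(a))), 7)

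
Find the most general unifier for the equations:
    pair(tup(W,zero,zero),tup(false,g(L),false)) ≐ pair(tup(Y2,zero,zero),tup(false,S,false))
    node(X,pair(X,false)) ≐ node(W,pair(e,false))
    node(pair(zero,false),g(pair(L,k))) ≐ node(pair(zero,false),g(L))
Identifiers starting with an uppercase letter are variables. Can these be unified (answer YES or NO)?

Decompose pair/2: tup(W,zero,zero) ≐ tup(Y2,zero,zero),  tup(false,g(L),false) ≐ tup(false,S,false).
Decompose tup/3: W ≐ Y2,  zero ≐ zero,  zero ≐ zero.
Bind W := Y2; substituting into the one remaining equation that mentions W gives: node(X,pair(X,false)) ≐ node(Y2,pair(e,false)).
Delete trivial equation zero ≐ zero.
Delete trivial equation zero ≐ zero.
Decompose tup/3: false ≐ false,  g(L) ≐ S,  false ≐ false.
Delete trivial equation false ≐ false.
Bind S := g(L); no other remaining equation mentions S.
Delete trivial equation false ≐ false.
Decompose node/2: X ≐ Y2,  pair(X,false) ≐ pair(e,false).
Bind X := Y2; substituting into the one remaining equation that mentions X gives: pair(Y2,false) ≐ pair(e,false).
Decompose pair/2: Y2 ≐ e,  false ≐ false.
Bind Y2 := e; no other remaining equation mentions Y2. Substituting into the earlier bindings gives W := e, X := e.
Delete trivial equation false ≐ false.
Decompose node/2: pair(zero,false) ≐ pair(zero,false),  g(pair(L,k)) ≐ g(L).
Delete trivial equation pair(zero,false) ≐ pair(zero,false).
Decompose g/1: pair(L,k) ≐ L.
Occurs check fails: L occurs in pair(L,k); the equation L ≐ pair(L,k) has no finite solution.

NO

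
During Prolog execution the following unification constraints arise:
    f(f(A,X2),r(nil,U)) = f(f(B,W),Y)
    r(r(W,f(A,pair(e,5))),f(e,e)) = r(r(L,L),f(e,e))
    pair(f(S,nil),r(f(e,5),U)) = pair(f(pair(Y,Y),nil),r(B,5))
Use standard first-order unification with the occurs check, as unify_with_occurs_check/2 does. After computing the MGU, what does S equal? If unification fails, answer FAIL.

pair(r(nil,5),r(nil,5))

Decompose f/2: f(A,X2) = f(B,W),  r(nil,U) = Y.
Decompose f/2: A = B,  X2 = W.
Bind A := B; substituting into the one remaining equation that mentions A gives: r(r(W,f(B,pair(e,5))),f(e,e)) = r(r(L,L),f(e,e)).
Bind X2 := W; no other remaining equation mentions X2.
Bind Y := r(nil,U); substituting into the one remaining equation that mentions Y gives: pair(f(S,nil),r(f(e,5),U)) = pair(f(pair(r(nil,U),r(nil,U)),nil),r(B,5)).
Decompose r/2: r(W,f(B,pair(e,5))) = r(L,L),  f(e,e) = f(e,e).
Decompose r/2: W = L,  f(B,pair(e,5)) = L.
Bind W := L; no other remaining equation mentions W. Substituting into the earlier binding gives X2 := L.
Bind L := f(B,pair(e,5)); no other remaining equation mentions L. Substituting into the earlier bindings gives X2 := f(B,pair(e,5)), W := f(B,pair(e,5)).
Delete trivial equation f(e,e) = f(e,e).
Decompose pair/2: f(S,nil) = f(pair(r(nil,U),r(nil,U)),nil),  r(f(e,5),U) = r(B,5).
Decompose f/2: S = pair(r(nil,U),r(nil,U)),  nil = nil.
Bind S := pair(r(nil,U),r(nil,U)); no other remaining equation mentions S.
Delete trivial equation nil = nil.
Decompose r/2: f(e,5) = B,  U = 5.
Bind B := f(e,5); no other remaining equation mentions B. Substituting into the earlier bindings gives A := f(e,5), X2 := f(f(e,5),pair(e,5)), W := f(f(e,5),pair(e,5)), L := f(f(e,5),pair(e,5)).
Bind U := 5. Substituting into the earlier bindings gives Y := r(nil,5), S := pair(r(nil,5),r(nil,5)).
MGU = { A = f(e,5), X2 = f(f(e,5),pair(e,5)), Y = r(nil,5), W = f(f(e,5),pair(e,5)), L = f(f(e,5),pair(e,5)), S = pair(r(nil,5),r(nil,5)), B = f(e,5), U = 5 }, so S = pair(r(nil,5),r(nil,5)).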